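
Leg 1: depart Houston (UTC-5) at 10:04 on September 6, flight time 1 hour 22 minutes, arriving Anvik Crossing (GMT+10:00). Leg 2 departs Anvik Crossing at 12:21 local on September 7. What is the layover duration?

Convert departure to UTC: 10:04 + 5:00 = 15:04 UTC on Sep 6.
Add 1 hour 22 minutes flight time → 16:26 UTC.
Anvik Crossing is UTC+10:00, so local arrival = 16:26 + 10:00 = 02:26 on Sep 7.
Layover = 12:21 − 02:26 = 9 hours 55 minutes.

9 hours 55 minutes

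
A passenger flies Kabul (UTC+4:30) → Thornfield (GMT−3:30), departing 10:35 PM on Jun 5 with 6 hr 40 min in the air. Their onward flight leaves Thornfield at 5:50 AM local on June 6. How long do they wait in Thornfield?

Convert departure to UTC: 10:35 PM − 4:30 = 6:05 PM UTC on Jun 5.
Add 6 hours 40 minutes flight time → 12:45 AM UTC (Jun 6).
Thornfield is UTC−3:30, so local arrival = 12:45 AM − 3:30 = 9:15 PM on Jun 5.
Layover = 5:50 AM − 9:15 PM (+1 day) = 8 hours 35 minutes.

8 hours 35 minutes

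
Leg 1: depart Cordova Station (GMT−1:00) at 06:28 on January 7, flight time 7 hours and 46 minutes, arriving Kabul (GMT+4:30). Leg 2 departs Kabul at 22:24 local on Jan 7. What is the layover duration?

Convert departure to UTC: 06:28 + 1:00 = 07:28 UTC on Jan 7.
Add 7 hours and 46 minutes flight time → 15:14 UTC.
Kabul is UTC+4:30, so local arrival = 15:14 + 4:30 = 19:44 on Jan 7.
Layover = 22:24 − 19:44 = 2 hours 40 minutes.

2 hours 40 minutes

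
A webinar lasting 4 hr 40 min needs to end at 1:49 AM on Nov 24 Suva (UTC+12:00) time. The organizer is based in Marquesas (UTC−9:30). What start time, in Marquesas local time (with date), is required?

Target end time in UTC: 1:49 AM − 12:00 = 1:49 PM on Nov 23.
Subtract 4 hours and 40 minutes → start 9:09 AM UTC on Nov 23.
Marquesas is UTC−9:30: 9:09 AM − 9:30 = 11:39 PM on Nov 22.

11:39 PM on November 22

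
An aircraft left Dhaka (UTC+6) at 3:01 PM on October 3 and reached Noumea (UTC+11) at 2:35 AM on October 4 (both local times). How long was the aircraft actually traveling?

Departure in UTC: 3:01 PM − 6:00 = 9:01 AM on Oct 3.
Arrival in UTC: 2:35 AM − 11:00 = 3:35 PM on Oct 3.
Elapsed = 3:35 PM − 9:01 AM = 6 hours 34 minutes.

6 hours 34 minutes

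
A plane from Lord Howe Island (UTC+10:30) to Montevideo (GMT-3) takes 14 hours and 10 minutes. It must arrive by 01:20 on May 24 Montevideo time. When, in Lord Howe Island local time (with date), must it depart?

00:40 on May 24

Target arrival in UTC: 01:20 + 3:00 = 04:20 on May 24.
Subtract 14 hours and 10 minutes → departure 14:10 UTC on May 23.
Lord Howe Island is UTC+10:30: 14:10 + 10:30 = 00:40 on May 24.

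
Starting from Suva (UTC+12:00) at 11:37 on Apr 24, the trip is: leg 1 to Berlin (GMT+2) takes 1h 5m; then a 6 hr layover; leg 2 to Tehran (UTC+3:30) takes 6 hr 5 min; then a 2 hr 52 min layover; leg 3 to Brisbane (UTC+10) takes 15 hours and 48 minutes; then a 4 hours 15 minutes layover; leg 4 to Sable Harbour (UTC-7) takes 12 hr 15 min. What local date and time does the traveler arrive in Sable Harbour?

16:57 on April 25

Convert departure to UTC: 11:37 − 12:00 = 23:37 UTC on Apr 23.
Add 1 hour 5 minutes leg 1 → 00:42 UTC (Apr 24).
Add 6 hours layover in Berlin → 06:42 UTC.
Add 6 hours 5 minutes leg 2 → 12:47 UTC.
Add 2 hours 52 minutes layover in Tehran → 15:39 UTC.
Add 15 hours and 48 minutes leg 3 → 07:27 UTC (Apr 25).
Add 4 hours and 15 minutes layover in Brisbane → 11:42 UTC.
Add 12 hours and 15 minutes leg 4 → 23:57 UTC.
Sable Harbour is UTC−7:00, so local arrival = 23:57 − 7:00 = 16:57 on Apr 25.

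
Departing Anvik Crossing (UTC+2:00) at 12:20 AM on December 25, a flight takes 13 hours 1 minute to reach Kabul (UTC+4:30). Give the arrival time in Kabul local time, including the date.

Convert departure to UTC: 12:20 AM − 2:00 = 10:20 PM UTC on Dec 24.
Add 13 hours 1 minute travel time → 11:21 AM UTC (Dec 25).
Kabul is UTC+4:30, so local arrival = 11:21 AM + 4:30 = 3:51 PM on Dec 25.

3:51 PM on December 25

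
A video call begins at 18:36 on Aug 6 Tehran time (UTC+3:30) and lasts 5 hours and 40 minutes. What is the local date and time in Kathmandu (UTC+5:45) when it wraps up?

02:31 on Aug 7

Convert start to UTC: 18:36 − 3:30 = 15:06 UTC on Aug 6.
Add 5 hours 40 minutes duration → 20:46 UTC.
Kathmandu is UTC+5:45, so local end time = 20:46 + 5:45 = 02:31 on Aug 7.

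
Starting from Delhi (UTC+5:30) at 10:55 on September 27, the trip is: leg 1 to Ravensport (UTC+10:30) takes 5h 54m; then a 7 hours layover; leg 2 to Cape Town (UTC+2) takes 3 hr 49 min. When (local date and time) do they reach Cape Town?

Convert departure to UTC: 10:55 − 5:30 = 05:25 UTC on Sep 27.
Add 5 hours and 54 minutes leg 1 → 11:19 UTC.
Add 7 hours layover in Ravensport → 18:19 UTC.
Add 3 hours 49 minutes leg 2 → 22:08 UTC.
Cape Town is UTC+2:00, so local arrival = 22:08 + 2:00 = 00:08 on Sep 28.

00:08 on September 28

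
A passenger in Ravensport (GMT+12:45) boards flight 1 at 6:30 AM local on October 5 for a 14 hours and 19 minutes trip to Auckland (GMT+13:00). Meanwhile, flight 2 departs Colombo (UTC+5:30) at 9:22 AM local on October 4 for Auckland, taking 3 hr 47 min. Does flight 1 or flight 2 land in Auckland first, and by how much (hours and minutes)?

Flight 1 in UTC: 6:30 AM − 12:45 = 5:45 PM on Oct 4.
+14 hours 19 minutes → arrive 8:04 AM UTC on Oct 5.
Flight 2 in UTC: 9:22 AM − 5:30 = 3:52 AM on Oct 4.
+3 hours 47 minutes → arrive 7:39 AM UTC on Oct 4.
Flight 2 lands earlier by 24 hours 25 minutes.

the second, by 24 hours 25 minutes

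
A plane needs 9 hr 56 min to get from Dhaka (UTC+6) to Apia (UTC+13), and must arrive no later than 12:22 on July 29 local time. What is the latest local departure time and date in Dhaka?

19:26 on July 28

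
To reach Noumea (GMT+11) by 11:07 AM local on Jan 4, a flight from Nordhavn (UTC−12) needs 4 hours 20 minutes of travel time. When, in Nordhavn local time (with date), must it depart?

7:47 AM on January 3

Target arrival in UTC: 11:07 AM − 11:00 = 12:07 AM on Jan 4.
Subtract 4 hours and 20 minutes → departure 7:47 PM UTC on Jan 3.
Nordhavn is UTC−12:00: 7:47 PM − 12:00 = 7:47 AM on Jan 3.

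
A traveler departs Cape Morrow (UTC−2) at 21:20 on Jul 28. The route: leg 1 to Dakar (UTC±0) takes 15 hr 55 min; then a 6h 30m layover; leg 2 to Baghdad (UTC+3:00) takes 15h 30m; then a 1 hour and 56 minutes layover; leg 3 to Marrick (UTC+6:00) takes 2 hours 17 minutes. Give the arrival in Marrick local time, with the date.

Convert departure to UTC: 21:20 + 2:00 = 23:20 UTC on Jul 28.
Add 15 hours 55 minutes leg 1 → 15:15 UTC (Jul 29).
Add 6 hours and 30 minutes layover in Dakar → 21:45 UTC.
Add 15 hours 30 minutes leg 2 → 13:15 UTC (Jul 30).
Add 1 hour and 56 minutes layover in Baghdad → 15:11 UTC.
Add 2 hours 17 minutes leg 3 → 17:28 UTC.
Marrick is UTC+6:00, so local arrival = 17:28 + 6:00 = 23:28 on Jul 30.

23:28 on July 30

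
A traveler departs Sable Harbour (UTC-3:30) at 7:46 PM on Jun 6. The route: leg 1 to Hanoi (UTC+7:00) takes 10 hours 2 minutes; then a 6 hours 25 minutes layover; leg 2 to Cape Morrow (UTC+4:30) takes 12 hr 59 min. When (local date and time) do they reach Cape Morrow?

9:12 AM on Jun 8

Convert departure to UTC: 7:46 PM + 3:30 = 11:16 PM UTC on Jun 6.
Add 10 hours and 2 minutes leg 1 → 9:18 AM UTC (Jun 7).
Add 6 hours 25 minutes layover in Hanoi → 3:43 PM UTC.
Add 12 hours 59 minutes leg 2 → 4:42 AM UTC (Jun 8).
Cape Morrow is UTC+4:30, so local arrival = 4:42 AM + 4:30 = 9:12 AM on Jun 8.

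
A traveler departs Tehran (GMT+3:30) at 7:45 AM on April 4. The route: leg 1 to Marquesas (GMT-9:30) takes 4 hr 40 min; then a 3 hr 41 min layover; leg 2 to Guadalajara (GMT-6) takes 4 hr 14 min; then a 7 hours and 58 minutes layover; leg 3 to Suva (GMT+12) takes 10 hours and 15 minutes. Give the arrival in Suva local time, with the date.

11:03 PM on April 5

Convert departure to UTC: 7:45 AM − 3:30 = 4:15 AM UTC on Apr 4.
Add 4 hours and 40 minutes leg 1 → 8:55 AM UTC.
Add 3 hours and 41 minutes layover in Marquesas → 12:36 PM UTC.
Add 4 hours and 14 minutes leg 2 → 4:50 PM UTC.
Add 7 hours 58 minutes layover in Guadalajara → 12:48 AM UTC (Apr 5).
Add 10 hours and 15 minutes leg 3 → 11:03 AM UTC.
Suva is UTC+12:00, so local arrival = 11:03 AM + 12:00 = 11:03 PM on Apr 5.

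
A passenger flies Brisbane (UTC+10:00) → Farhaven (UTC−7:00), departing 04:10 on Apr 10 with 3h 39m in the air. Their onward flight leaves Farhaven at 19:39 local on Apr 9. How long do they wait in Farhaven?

4 hours 50 minutes

Convert departure to UTC: 04:10 − 10:00 = 18:10 UTC on Apr 9.
Add 3 hours and 39 minutes flight time → 21:49 UTC.
Farhaven is UTC−7:00, so local arrival = 21:49 − 7:00 = 14:49 on Apr 9.
Layover = 19:39 − 14:49 = 4 hours 50 minutes.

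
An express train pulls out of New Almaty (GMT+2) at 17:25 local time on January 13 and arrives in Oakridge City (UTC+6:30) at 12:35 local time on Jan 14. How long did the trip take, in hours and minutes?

Departure in UTC: 17:25 − 2:00 = 15:25 on Jan 13.
Arrival in UTC: 12:35 − 6:30 = 06:05 on Jan 14.
Elapsed = 06:05 − 15:25 (+1 day) = 14 hours 40 minutes.

14 hours 40 minutes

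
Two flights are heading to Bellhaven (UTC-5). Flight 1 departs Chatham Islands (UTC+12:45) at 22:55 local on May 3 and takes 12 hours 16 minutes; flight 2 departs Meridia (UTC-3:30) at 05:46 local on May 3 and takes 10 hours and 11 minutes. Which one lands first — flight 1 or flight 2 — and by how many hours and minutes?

Flight 1 in UTC: 22:55 − 12:45 = 10:10 on May 3.
+12 hours and 16 minutes → arrive 22:26 UTC on May 3.
Flight 2 in UTC: 05:46 + 3:30 = 09:16 on May 3.
+10 hours and 11 minutes → arrive 19:27 UTC on May 3.
Flight 2 lands earlier by 2 hours 59 minutes.

the second, by 2 hours 59 minutes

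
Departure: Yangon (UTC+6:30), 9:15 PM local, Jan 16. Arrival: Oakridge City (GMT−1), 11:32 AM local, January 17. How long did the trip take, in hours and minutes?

21 hours 47 minutes

Departure in UTC: 9:15 PM − 6:30 = 2:45 PM on Jan 16.
Arrival in UTC: 11:32 AM + 1:00 = 12:32 PM on Jan 17.
Elapsed = 12:32 PM − 2:45 PM (+1 day) = 21 hours 47 minutes.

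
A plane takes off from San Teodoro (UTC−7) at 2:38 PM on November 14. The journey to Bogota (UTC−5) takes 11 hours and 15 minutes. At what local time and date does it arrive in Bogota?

3:53 AM on Nov 15

Convert departure to UTC: 2:38 PM + 7:00 = 9:38 PM UTC on Nov 14.
Add 11 hours 15 minutes travel time → 8:53 AM UTC (Nov 15).
Bogota is UTC−5:00, so local arrival = 8:53 AM − 5:00 = 3:53 AM on Nov 15.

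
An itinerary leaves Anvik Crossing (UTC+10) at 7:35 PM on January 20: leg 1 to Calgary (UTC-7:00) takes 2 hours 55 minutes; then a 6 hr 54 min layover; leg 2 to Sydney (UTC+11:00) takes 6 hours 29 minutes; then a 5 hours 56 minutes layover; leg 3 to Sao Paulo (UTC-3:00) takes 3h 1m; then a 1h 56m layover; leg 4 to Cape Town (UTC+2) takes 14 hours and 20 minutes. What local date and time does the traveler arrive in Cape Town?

5:06 AM on January 22

Convert departure to UTC: 7:35 PM − 10:00 = 9:35 AM UTC on Jan 20.
Add 2 hours and 55 minutes leg 1 → 12:30 PM UTC.
Add 6 hours and 54 minutes layover in Calgary → 7:24 PM UTC.
Add 6 hours 29 minutes leg 2 → 1:53 AM UTC (Jan 21).
Add 5 hours and 56 minutes layover in Sydney → 7:49 AM UTC.
Add 3 hours and 1 minute leg 3 → 10:50 AM UTC.
Add 1 hour and 56 minutes layover in Sao Paulo → 12:46 PM UTC.
Add 14 hours and 20 minutes leg 4 → 3:06 AM UTC (Jan 22).
Cape Town is UTC+2:00, so local arrival = 3:06 AM + 2:00 = 5:06 AM on Jan 22.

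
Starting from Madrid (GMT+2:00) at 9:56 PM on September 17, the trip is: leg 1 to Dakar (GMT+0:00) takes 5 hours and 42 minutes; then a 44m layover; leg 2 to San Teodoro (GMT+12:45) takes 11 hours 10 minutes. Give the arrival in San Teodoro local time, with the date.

2:17 AM on Sep 19

Convert departure to UTC: 9:56 PM − 2:00 = 7:56 PM UTC on Sep 17.
Add 5 hours and 42 minutes leg 1 → 1:38 AM UTC (Sep 18).
Add 44 minutes layover in Dakar → 2:22 AM UTC.
Add 11 hours and 10 minutes leg 2 → 1:32 PM UTC.
San Teodoro is UTC+12:45, so local arrival = 1:32 PM + 12:45 = 2:17 AM on Sep 19.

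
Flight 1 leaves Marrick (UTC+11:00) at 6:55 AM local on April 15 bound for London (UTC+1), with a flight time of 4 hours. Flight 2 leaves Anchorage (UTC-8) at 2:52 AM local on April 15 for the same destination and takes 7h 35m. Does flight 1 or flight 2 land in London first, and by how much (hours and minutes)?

Flight 1 in UTC: 6:55 AM − 11:00 = 7:55 PM on Apr 14.
+4 hours → arrive 11:55 PM UTC on Apr 14.
Flight 2 in UTC: 2:52 AM + 8:00 = 10:52 AM on Apr 15.
+7 hours and 35 minutes → arrive 6:27 PM UTC on Apr 15.
Flight 1 lands earlier by 18 hours 32 minutes.

the first, by 18 hours 32 minutes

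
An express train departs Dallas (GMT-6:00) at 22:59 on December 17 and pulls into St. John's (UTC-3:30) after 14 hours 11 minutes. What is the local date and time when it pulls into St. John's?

15:40 on December 18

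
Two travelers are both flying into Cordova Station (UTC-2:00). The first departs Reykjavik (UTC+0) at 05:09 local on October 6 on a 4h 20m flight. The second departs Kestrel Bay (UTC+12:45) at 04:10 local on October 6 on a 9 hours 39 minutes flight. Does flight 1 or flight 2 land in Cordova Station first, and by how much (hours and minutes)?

Flight 1 departs at 05:09 UTC (Oct 6).
+4 hours 20 minutes → arrive 09:29 UTC on Oct 6.
Flight 2 in UTC: 04:10 − 12:45 = 15:25 on Oct 5.
+9 hours 39 minutes → arrive 01:04 UTC on Oct 6.
Flight 2 lands earlier by 8 hours 25 minutes.

the second, by 8 hours 25 minutes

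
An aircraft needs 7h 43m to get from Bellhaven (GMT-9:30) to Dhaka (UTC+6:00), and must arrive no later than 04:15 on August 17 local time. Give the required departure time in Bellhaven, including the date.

05:02 on Aug 16

Target arrival in UTC: 04:15 − 6:00 = 22:15 on Aug 16.
Subtract 7 hours 43 minutes → departure 14:32 UTC on Aug 16.
Bellhaven is UTC−9:30: 14:32 − 9:30 = 05:02 on Aug 16.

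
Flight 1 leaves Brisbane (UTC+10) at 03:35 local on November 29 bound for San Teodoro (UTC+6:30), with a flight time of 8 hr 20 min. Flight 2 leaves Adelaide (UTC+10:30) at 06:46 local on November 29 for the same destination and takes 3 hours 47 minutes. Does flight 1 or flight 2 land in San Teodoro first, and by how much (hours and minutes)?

Flight 1 in UTC: 03:35 − 10:00 = 17:35 on Nov 28.
+8 hours 20 minutes → arrive 01:55 UTC on Nov 29.
Flight 2 in UTC: 06:46 − 10:30 = 20:16 on Nov 28.
+3 hours and 47 minutes → arrive 00:03 UTC on Nov 29.
Flight 2 lands earlier by 1 hour 52 minutes.

the second, by 1 hour 52 minutes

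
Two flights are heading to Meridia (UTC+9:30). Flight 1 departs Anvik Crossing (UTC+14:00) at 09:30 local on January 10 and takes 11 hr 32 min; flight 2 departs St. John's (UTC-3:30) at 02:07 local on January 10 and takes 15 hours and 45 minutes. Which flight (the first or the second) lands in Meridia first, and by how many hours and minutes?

Flight 1 in UTC: 09:30 − 14:00 = 19:30 on Jan 9.
+11 hours 32 minutes → arrive 07:02 UTC on Jan 10.
Flight 2 in UTC: 02:07 + 3:30 = 05:37 on Jan 10.
+15 hours 45 minutes → arrive 21:22 UTC on Jan 10.
Flight 1 lands earlier by 14 hours 20 minutes.

the first, by 14 hours 20 minutes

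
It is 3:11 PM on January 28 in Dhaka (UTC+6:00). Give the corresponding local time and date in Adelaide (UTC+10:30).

7:41 PM on January 28

In UTC: 3:11 PM − 6:00 = 9:11 AM on Jan 28.
Adelaide is UTC+10:30: 9:11 AM + 10:30 = 7:41 PM on Jan 28.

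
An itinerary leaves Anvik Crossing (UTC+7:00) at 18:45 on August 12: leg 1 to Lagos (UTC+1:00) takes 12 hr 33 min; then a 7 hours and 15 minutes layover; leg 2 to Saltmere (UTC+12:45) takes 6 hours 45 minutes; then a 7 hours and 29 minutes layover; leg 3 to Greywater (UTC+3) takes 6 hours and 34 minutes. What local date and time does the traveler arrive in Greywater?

Convert departure to UTC: 18:45 − 7:00 = 11:45 UTC on Aug 12.
Add 12 hours 33 minutes leg 1 → 00:18 UTC (Aug 13).
Add 7 hours 15 minutes layover in Lagos → 07:33 UTC.
Add 6 hours 45 minutes leg 2 → 14:18 UTC.
Add 7 hours 29 minutes layover in Saltmere → 21:47 UTC.
Add 6 hours 34 minutes leg 3 → 04:21 UTC (Aug 14).
Greywater is UTC+3:00, so local arrival = 04:21 + 3:00 = 07:21 on Aug 14.

07:21 on August 14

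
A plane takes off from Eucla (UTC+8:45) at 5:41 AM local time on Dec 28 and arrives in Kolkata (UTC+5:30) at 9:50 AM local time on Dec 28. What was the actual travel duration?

7 hours 24 minutes

Kolkata is 3:15 behind Eucla.
Clock-face elapsed time (ignoring zones) is 4 hours 9 minutes.
Actual elapsed = 4 hours 9 minutes + 3:15 = 7 hours 24 minutes.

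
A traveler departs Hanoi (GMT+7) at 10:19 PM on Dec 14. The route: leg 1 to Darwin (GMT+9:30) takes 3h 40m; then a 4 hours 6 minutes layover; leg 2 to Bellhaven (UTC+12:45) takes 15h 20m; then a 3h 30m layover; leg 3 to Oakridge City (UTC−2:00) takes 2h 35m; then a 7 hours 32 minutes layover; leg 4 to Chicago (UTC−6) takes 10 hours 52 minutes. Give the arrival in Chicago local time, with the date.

8:54 AM on December 16

Convert departure to UTC: 10:19 PM − 7:00 = 3:19 PM UTC on Dec 14.
Add 3 hours 40 minutes leg 1 → 6:59 PM UTC.
Add 4 hours 6 minutes layover in Darwin → 11:05 PM UTC.
Add 15 hours and 20 minutes leg 2 → 2:25 PM UTC (Dec 15).
Add 3 hours and 30 minutes layover in Bellhaven → 5:55 PM UTC.
Add 2 hours and 35 minutes leg 3 → 8:30 PM UTC.
Add 7 hours 32 minutes layover in Oakridge City → 4:02 AM UTC (Dec 16).
Add 10 hours and 52 minutes leg 4 → 2:54 PM UTC.
Chicago is UTC−6:00, so local arrival = 2:54 PM − 6:00 = 8:54 AM on Dec 16.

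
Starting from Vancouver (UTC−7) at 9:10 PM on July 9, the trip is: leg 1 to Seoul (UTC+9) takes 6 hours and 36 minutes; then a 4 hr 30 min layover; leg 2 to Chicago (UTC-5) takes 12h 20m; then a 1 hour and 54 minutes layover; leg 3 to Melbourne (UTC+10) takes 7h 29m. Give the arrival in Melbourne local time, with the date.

Convert departure to UTC: 9:10 PM + 7:00 = 4:10 AM UTC on Jul 10.
Add 6 hours and 36 minutes leg 1 → 10:46 AM UTC.
Add 4 hours and 30 minutes layover in Seoul → 3:16 PM UTC.
Add 12 hours and 20 minutes leg 2 → 3:36 AM UTC (Jul 11).
Add 1 hour 54 minutes layover in Chicago → 5:30 AM UTC.
Add 7 hours 29 minutes leg 3 → 12:59 PM UTC.
Melbourne is UTC+10:00, so local arrival = 12:59 PM + 10:00 = 10:59 PM on Jul 11.

10:59 PM on July 11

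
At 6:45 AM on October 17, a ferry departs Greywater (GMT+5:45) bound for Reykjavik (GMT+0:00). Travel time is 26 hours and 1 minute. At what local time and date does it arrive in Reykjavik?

Convert departure to UTC: 6:45 AM − 5:45 = 1:00 AM UTC on Oct 17.
Add 26 hours 1 minute travel time → 3:01 AM UTC (Oct 18).
Reykjavik is UTC+0, so local arrival is the same: 3:01 AM on Oct 18.

3:01 AM on October 18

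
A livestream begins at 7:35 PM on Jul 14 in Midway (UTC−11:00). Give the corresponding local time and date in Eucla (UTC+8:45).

Eucla is 19:45 ahead of Midway.
Shift by the zone difference: 7:35 PM + 19:45 = 3:20 PM on Jul 15 in Eucla.

3:20 PM on Jul 15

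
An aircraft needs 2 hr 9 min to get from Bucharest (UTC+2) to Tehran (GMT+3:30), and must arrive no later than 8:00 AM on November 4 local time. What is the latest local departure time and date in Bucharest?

4:21 AM on November 4

Target arrival in UTC: 8:00 AM − 3:30 = 4:30 AM on Nov 4.
Subtract 2 hours 9 minutes → departure 2:21 AM UTC on Nov 4.
Bucharest is UTC+2:00: 2:21 AM + 2:00 = 4:21 AM on Nov 4.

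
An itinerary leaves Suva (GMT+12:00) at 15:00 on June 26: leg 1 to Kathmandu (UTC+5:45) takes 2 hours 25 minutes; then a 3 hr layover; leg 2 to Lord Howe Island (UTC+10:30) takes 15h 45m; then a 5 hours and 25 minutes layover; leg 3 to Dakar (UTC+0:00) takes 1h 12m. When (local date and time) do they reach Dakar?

06:47 on June 27

Convert departure to UTC: 15:00 − 12:00 = 03:00 UTC on Jun 26.
Add 2 hours and 25 minutes leg 1 → 05:25 UTC.
Add 3 hours layover in Kathmandu → 08:25 UTC.
Add 15 hours 45 minutes leg 2 → 00:10 UTC (Jun 27).
Add 5 hours and 25 minutes layover in Lord Howe Island → 05:35 UTC.
Add 1 hour 12 minutes leg 3 → 06:47 UTC.
Dakar is UTC+0, so local arrival is the same: 06:47 on Jun 27.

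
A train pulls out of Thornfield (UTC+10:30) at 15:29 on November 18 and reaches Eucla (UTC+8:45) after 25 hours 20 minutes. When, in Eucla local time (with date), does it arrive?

Convert departure to UTC: 15:29 − 10:30 = 04:59 UTC on Nov 18.
Add 25 hours 20 minutes travel time → 06:19 UTC (Nov 19).
Eucla is UTC+8:45, so local arrival = 06:19 + 8:45 = 15:04 on Nov 19.

15:04 on Nov 19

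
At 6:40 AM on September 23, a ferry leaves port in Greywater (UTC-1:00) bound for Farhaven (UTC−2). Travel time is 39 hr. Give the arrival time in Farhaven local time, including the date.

8:40 PM on September 24

Farhaven is 1:00 behind Greywater.
After 39 hours it is 9:40 PM (Sep 24) in Greywater.
Shift by the zone difference: 9:40 PM − 1:00 = 8:40 PM on Sep 24 in Farhaven.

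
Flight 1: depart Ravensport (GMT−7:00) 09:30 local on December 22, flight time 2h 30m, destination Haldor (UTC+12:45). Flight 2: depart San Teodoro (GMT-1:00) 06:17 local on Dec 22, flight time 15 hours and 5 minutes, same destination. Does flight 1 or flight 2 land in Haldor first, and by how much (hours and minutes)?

Flight 1 in UTC: 09:30 + 7:00 = 16:30 on Dec 22.
+2 hours and 30 minutes → arrive 19:00 UTC on Dec 22.
Flight 2 in UTC: 06:17 + 1:00 = 07:17 on Dec 22.
+15 hours and 5 minutes → arrive 22:22 UTC on Dec 22.
Flight 1 lands earlier by 3 hours 22 minutes.

the first, by 3 hours 22 minutes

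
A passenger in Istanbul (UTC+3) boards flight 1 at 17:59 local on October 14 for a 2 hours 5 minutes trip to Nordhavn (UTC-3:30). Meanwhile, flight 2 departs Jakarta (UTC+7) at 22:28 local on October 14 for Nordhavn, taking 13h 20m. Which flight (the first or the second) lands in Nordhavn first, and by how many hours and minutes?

Flight 1 in UTC: 17:59 − 3:00 = 14:59 on Oct 14.
+2 hours 5 minutes → arrive 17:04 UTC on Oct 14.
Flight 2 in UTC: 22:28 − 7:00 = 15:28 on Oct 14.
+13 hours 20 minutes → arrive 04:48 UTC on Oct 15.
Flight 1 lands earlier by 11 hours 44 minutes.

the first, by 11 hours 44 minutes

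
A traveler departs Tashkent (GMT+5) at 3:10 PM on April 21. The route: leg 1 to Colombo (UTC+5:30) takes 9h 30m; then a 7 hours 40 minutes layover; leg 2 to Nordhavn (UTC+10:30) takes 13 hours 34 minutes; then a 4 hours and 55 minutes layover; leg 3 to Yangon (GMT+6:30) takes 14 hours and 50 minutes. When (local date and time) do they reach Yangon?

7:09 PM on April 23

Convert departure to UTC: 3:10 PM − 5:00 = 10:10 AM UTC on Apr 21.
Add 9 hours 30 minutes leg 1 → 7:40 PM UTC.
Add 7 hours 40 minutes layover in Colombo → 3:20 AM UTC (Apr 22).
Add 13 hours 34 minutes leg 2 → 4:54 PM UTC.
Add 4 hours 55 minutes layover in Nordhavn → 9:49 PM UTC.
Add 14 hours and 50 minutes leg 3 → 12:39 PM UTC (Apr 23).
Yangon is UTC+6:30, so local arrival = 12:39 PM + 6:30 = 7:09 PM on Apr 23.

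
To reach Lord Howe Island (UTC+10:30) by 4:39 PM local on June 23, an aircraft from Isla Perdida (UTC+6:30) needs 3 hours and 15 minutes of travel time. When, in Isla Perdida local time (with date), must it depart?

9:24 AM on June 23

Target arrival in UTC: 4:39 PM − 10:30 = 6:09 AM on Jun 23.
Subtract 3 hours 15 minutes → departure 2:54 AM UTC on Jun 23.
Isla Perdida is UTC+6:30: 2:54 AM + 6:30 = 9:24 AM on Jun 23.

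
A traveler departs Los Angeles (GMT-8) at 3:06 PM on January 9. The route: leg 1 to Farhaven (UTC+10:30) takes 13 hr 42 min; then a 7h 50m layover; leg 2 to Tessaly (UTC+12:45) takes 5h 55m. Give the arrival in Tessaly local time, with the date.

3:18 PM on January 11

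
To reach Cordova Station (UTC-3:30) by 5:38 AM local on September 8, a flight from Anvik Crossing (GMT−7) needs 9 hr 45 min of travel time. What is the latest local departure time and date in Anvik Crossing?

4:23 PM on September 7

Target arrival in UTC: 5:38 AM + 3:30 = 9:08 AM on Sep 8.
Subtract 9 hours 45 minutes → departure 11:23 PM UTC on Sep 7.
Anvik Crossing is UTC−7:00: 11:23 PM − 7:00 = 4:23 PM on Sep 7.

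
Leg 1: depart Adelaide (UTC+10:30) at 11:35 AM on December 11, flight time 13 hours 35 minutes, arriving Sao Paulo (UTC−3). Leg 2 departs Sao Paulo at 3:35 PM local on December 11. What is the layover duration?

Convert departure to UTC: 11:35 AM − 10:30 = 1:05 AM UTC on Dec 11.
Add 13 hours and 35 minutes flight time → 2:40 PM UTC.
Sao Paulo is UTC−3:00, so local arrival = 2:40 PM − 3:00 = 11:40 AM on Dec 11.
Layover = 3:35 PM − 11:40 AM = 3 hours 55 minutes.

3 hours 55 minutes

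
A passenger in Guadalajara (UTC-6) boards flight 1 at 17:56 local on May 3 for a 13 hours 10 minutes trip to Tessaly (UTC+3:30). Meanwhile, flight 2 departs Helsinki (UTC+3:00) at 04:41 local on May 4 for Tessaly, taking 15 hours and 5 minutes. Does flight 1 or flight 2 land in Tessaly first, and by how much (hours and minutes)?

the first, by 3 hours 40 minutes

Flight 1 in UTC: 17:56 + 6:00 = 23:56 on May 3.
+13 hours 10 minutes → arrive 13:06 UTC on May 4.
Flight 2 in UTC: 04:41 − 3:00 = 01:41 on May 4.
+15 hours and 5 minutes → arrive 16:46 UTC on May 4.
Flight 1 lands earlier by 3 hours 40 minutes.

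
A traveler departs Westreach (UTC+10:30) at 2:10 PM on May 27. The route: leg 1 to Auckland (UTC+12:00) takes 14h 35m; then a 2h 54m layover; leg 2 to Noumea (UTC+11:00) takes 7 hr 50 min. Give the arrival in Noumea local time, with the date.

Convert departure to UTC: 2:10 PM − 10:30 = 3:40 AM UTC on May 27.
Add 14 hours 35 minutes leg 1 → 6:15 PM UTC.
Add 2 hours and 54 minutes layover in Auckland → 9:09 PM UTC.
Add 7 hours and 50 minutes leg 2 → 4:59 AM UTC (May 28).
Noumea is UTC+11:00, so local arrival = 4:59 AM + 11:00 = 3:59 PM on May 28.

3:59 PM on May 28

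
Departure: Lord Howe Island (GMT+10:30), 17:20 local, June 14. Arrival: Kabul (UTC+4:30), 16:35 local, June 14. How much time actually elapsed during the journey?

Kabul is 6:00 behind Lord Howe Island.
Clock-face elapsed time (ignoring zones) is −45 minutes.
Actual elapsed = −45 minutes + 6:00 = 5 hours 15 minutes.

5 hours 15 minutes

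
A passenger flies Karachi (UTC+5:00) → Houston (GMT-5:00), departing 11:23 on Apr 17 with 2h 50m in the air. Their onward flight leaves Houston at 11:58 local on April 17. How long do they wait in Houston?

Convert departure to UTC: 11:23 − 5:00 = 06:23 UTC on Apr 17.
Add 2 hours and 50 minutes flight time → 09:13 UTC.
Houston is UTC−5:00, so local arrival = 09:13 − 5:00 = 04:13 on Apr 17.
Layover = 11:58 − 04:13 = 7 hours 45 minutes.

7 hours 45 minutes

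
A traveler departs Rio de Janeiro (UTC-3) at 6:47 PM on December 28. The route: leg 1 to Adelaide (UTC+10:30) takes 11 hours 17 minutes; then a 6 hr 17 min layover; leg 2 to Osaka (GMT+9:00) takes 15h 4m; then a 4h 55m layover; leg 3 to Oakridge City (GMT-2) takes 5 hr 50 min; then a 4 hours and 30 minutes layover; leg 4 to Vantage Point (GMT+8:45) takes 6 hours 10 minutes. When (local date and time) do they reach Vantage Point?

12:35 PM on December 31

Convert departure to UTC: 6:47 PM + 3:00 = 9:47 PM UTC on Dec 28.
Add 11 hours 17 minutes leg 1 → 9:04 AM UTC (Dec 29).
Add 6 hours and 17 minutes layover in Adelaide → 3:21 PM UTC.
Add 15 hours 4 minutes leg 2 → 6:25 AM UTC (Dec 30).
Add 4 hours 55 minutes layover in Osaka → 11:20 AM UTC.
Add 5 hours and 50 minutes leg 3 → 5:10 PM UTC.
Add 4 hours and 30 minutes layover in Oakridge City → 9:40 PM UTC.
Add 6 hours and 10 minutes leg 4 → 3:50 AM UTC (Dec 31).
Vantage Point is UTC+8:45, so local arrival = 3:50 AM + 8:45 = 12:35 PM on Dec 31.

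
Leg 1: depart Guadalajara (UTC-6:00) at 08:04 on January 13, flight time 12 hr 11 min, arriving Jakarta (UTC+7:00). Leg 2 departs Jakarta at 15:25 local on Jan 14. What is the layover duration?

Convert departure to UTC: 08:04 + 6:00 = 14:04 UTC on Jan 13.
Add 12 hours and 11 minutes flight time → 02:15 UTC (Jan 14).
Jakarta is UTC+7:00, so local arrival = 02:15 + 7:00 = 09:15 on Jan 14.
Layover = 15:25 − 09:15 = 6 hours 10 minutes.

6 hours 10 minutes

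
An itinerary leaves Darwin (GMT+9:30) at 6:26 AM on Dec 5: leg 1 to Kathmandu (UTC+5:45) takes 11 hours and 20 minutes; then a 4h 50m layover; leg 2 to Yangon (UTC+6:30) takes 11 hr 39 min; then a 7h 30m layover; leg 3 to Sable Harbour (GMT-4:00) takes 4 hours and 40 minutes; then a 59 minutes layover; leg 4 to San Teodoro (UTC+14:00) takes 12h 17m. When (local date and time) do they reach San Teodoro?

4:11 PM on Dec 7

Convert departure to UTC: 6:26 AM − 9:30 = 8:56 PM UTC on Dec 4.
Add 11 hours 20 minutes leg 1 → 8:16 AM UTC (Dec 5).
Add 4 hours and 50 minutes layover in Kathmandu → 1:06 PM UTC.
Add 11 hours 39 minutes leg 2 → 12:45 AM UTC (Dec 6).
Add 7 hours 30 minutes layover in Yangon → 8:15 AM UTC.
Add 4 hours and 40 minutes leg 3 → 12:55 PM UTC.
Add 59 minutes layover in Sable Harbour → 1:54 PM UTC.
Add 12 hours and 17 minutes leg 4 → 2:11 AM UTC (Dec 7).
San Teodoro is UTC+14:00, so local arrival = 2:11 AM + 14:00 = 4:11 PM on Dec 7.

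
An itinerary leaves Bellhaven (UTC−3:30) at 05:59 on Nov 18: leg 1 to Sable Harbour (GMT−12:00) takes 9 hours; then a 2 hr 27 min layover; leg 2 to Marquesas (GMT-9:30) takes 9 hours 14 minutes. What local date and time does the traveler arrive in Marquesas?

20:40 on November 18

Convert departure to UTC: 05:59 + 3:30 = 09:29 UTC on Nov 18.
Add 9 hours leg 1 → 18:29 UTC.
Add 2 hours 27 minutes layover in Sable Harbour → 20:56 UTC.
Add 9 hours and 14 minutes leg 2 → 06:10 UTC (Nov 19).
Marquesas is UTC−9:30, so local arrival = 06:10 − 9:30 = 20:40 on Nov 18.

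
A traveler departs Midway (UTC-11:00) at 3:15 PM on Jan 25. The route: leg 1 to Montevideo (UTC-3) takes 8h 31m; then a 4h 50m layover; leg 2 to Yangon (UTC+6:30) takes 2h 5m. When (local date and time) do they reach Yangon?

12:11 AM on January 27

Convert departure to UTC: 3:15 PM + 11:00 = 2:15 AM UTC on Jan 26.
Add 8 hours and 31 minutes leg 1 → 10:46 AM UTC.
Add 4 hours and 50 minutes layover in Montevideo → 3:36 PM UTC.
Add 2 hours and 5 minutes leg 2 → 5:41 PM UTC.
Yangon is UTC+6:30, so local arrival = 5:41 PM + 6:30 = 12:11 AM on Jan 27.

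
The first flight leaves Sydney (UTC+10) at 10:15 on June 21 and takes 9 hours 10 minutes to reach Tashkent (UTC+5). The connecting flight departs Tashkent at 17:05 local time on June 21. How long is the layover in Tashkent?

Convert departure to UTC: 10:15 − 10:00 = 00:15 UTC on Jun 21.
Add 9 hours and 10 minutes flight time → 09:25 UTC.
Tashkent is UTC+5:00, so local arrival = 09:25 + 5:00 = 14:25 on Jun 21.
Layover = 17:05 − 14:25 = 2 hours 40 minutes.

2 hours 40 minutes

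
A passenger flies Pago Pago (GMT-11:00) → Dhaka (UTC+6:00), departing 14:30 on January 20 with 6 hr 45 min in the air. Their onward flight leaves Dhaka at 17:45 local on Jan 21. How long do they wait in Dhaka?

3 hours 30 minutes

Convert departure to UTC: 14:30 + 11:00 = 01:30 UTC on Jan 21.
Add 6 hours 45 minutes flight time → 08:15 UTC.
Dhaka is UTC+6:00, so local arrival = 08:15 + 6:00 = 14:15 on Jan 21.
Layover = 17:45 − 14:15 = 3 hours 30 minutes.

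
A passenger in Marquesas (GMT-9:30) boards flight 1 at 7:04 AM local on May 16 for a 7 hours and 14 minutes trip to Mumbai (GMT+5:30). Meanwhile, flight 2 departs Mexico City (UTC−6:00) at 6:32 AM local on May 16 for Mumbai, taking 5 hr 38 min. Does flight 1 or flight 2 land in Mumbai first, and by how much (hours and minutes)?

the second, by 5 hours 38 minutes

Flight 1 in UTC: 7:04 AM + 9:30 = 4:34 PM on May 16.
+7 hours and 14 minutes → arrive 11:48 PM UTC on May 16.
Flight 2 in UTC: 6:32 AM + 6:00 = 12:32 PM on May 16.
+5 hours 38 minutes → arrive 6:10 PM UTC on May 16.
Flight 2 lands earlier by 5 hours 38 minutes.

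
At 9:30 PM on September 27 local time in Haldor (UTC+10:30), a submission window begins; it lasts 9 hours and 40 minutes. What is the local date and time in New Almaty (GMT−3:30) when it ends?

5:10 PM on Sep 27

Convert start to UTC: 9:30 PM − 10:30 = 11:00 AM UTC on Sep 27.
Add 9 hours 40 minutes duration → 8:40 PM UTC.
New Almaty is UTC−3:30, so local end time = 8:40 PM − 3:30 = 5:10 PM on Sep 27.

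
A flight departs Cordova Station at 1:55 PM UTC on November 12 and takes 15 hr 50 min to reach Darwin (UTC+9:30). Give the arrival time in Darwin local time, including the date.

3:15 PM on Nov 13

Departure is given in UTC: 1:55 PM on Nov 12.
Add 15 hours 50 minutes → 5:45 AM UTC (Nov 13).
Darwin is UTC+9:30: 5:45 AM + 9:30 = 3:15 PM on Nov 13.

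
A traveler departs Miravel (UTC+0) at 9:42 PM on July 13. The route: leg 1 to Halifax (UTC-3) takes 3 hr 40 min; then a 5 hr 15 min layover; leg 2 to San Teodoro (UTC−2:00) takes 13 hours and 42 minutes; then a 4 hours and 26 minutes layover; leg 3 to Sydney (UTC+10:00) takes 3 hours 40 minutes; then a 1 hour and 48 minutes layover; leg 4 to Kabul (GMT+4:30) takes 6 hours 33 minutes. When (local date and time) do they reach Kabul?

Miravel is at UTC+0, so departure is already 9:42 PM UTC on Jul 13.
Add 3 hours 40 minutes leg 1 → 1:22 AM UTC (Jul 14).
Add 5 hours 15 minutes layover in Halifax → 6:37 AM UTC.
Add 13 hours and 42 minutes leg 2 → 8:19 PM UTC.
Add 4 hours and 26 minutes layover in San Teodoro → 12:45 AM UTC (Jul 15).
Add 3 hours and 40 minutes leg 3 → 4:25 AM UTC.
Add 1 hour 48 minutes layover in Sydney → 6:13 AM UTC.
Add 6 hours and 33 minutes leg 4 → 12:46 PM UTC.
Kabul is UTC+4:30, so local arrival = 12:46 PM + 4:30 = 5:16 PM on Jul 15.

5:16 PM on Jul 15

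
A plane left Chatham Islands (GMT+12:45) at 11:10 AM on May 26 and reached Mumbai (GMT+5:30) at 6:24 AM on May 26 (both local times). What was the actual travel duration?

2 hours 29 minutes

Mumbai is 7:15 behind Chatham Islands.
Clock-face elapsed time (ignoring zones) is −4 hours 46 minutes.
Actual elapsed = −4 hours 46 minutes + 7:15 = 2 hours 29 minutes.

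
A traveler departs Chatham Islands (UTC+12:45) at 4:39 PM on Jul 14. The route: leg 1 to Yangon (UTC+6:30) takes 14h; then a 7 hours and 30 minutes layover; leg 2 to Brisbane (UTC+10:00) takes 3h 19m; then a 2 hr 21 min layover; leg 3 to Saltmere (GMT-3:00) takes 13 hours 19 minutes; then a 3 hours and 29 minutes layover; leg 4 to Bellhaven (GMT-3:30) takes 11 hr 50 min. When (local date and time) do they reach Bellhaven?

8:12 AM on Jul 16

Convert departure to UTC: 4:39 PM − 12:45 = 3:54 AM UTC on Jul 14.
Add 14 hours leg 1 → 5:54 PM UTC.
Add 7 hours and 30 minutes layover in Yangon → 1:24 AM UTC (Jul 15).
Add 3 hours and 19 minutes leg 2 → 4:43 AM UTC.
Add 2 hours and 21 minutes layover in Brisbane → 7:04 AM UTC.
Add 13 hours and 19 minutes leg 3 → 8:23 PM UTC.
Add 3 hours 29 minutes layover in Saltmere → 11:52 PM UTC.
Add 11 hours and 50 minutes leg 4 → 11:42 AM UTC (Jul 16).
Bellhaven is UTC−3:30, so local arrival = 11:42 AM − 3:30 = 8:12 AM on Jul 16.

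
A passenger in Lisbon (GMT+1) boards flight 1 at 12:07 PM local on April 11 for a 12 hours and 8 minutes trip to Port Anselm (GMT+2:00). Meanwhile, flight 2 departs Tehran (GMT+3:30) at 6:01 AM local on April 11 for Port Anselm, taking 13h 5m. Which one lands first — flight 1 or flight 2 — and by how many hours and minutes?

Flight 1 in UTC: 12:07 PM − 1:00 = 11:07 AM on Apr 11.
+12 hours and 8 minutes → arrive 11:15 PM UTC on Apr 11.
Flight 2 in UTC: 6:01 AM − 3:30 = 2:31 AM on Apr 11.
+13 hours and 5 minutes → arrive 3:36 PM UTC on Apr 11.
Flight 2 lands earlier by 7 hours 39 minutes.

the second, by 7 hours 39 minutes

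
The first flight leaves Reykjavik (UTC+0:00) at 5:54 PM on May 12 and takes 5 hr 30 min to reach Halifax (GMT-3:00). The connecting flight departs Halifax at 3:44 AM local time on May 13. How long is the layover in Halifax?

Reykjavik is at UTC+0, so departure is already 5:54 PM UTC on May 12.
Add 5 hours and 30 minutes flight time → 11:24 PM UTC.
Halifax is UTC−3:00, so local arrival = 11:24 PM − 3:00 = 8:24 PM on May 12.
Layover = 3:44 AM − 8:24 PM (+1 day) = 7 hours 20 minutes.

7 hours 20 minutes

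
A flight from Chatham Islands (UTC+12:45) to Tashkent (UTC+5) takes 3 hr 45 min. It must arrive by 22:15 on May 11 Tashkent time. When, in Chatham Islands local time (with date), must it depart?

Target arrival in UTC: 22:15 − 5:00 = 17:15 on May 11.
Subtract 3 hours 45 minutes → departure 13:30 UTC on May 11.
Chatham Islands is UTC+12:45: 13:30 + 12:45 = 02:15 on May 12.

02:15 on May 12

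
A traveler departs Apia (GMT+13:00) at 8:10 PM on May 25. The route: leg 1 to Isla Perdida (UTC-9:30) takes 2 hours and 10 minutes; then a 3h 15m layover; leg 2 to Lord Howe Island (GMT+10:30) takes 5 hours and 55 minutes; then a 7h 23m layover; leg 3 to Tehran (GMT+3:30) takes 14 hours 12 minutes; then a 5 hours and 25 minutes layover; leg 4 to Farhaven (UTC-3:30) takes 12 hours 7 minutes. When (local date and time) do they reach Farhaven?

6:07 AM on May 27

Convert departure to UTC: 8:10 PM − 13:00 = 7:10 AM UTC on May 25.
Add 2 hours and 10 minutes leg 1 → 9:20 AM UTC.
Add 3 hours 15 minutes layover in Isla Perdida → 12:35 PM UTC.
Add 5 hours and 55 minutes leg 2 → 6:30 PM UTC.
Add 7 hours and 23 minutes layover in Lord Howe Island → 1:53 AM UTC (May 26).
Add 14 hours and 12 minutes leg 3 → 4:05 PM UTC.
Add 5 hours and 25 minutes layover in Tehran → 9:30 PM UTC.
Add 12 hours 7 minutes leg 4 → 9:37 AM UTC (May 27).
Farhaven is UTC−3:30, so local arrival = 9:37 AM − 3:30 = 6:07 AM on May 27.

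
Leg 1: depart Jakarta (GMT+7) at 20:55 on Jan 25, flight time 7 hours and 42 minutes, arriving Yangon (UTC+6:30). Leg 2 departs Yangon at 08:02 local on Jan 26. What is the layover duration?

3 hours 55 minutes

Convert departure to UTC: 20:55 − 7:00 = 13:55 UTC on Jan 25.
Add 7 hours and 42 minutes flight time → 21:37 UTC.
Yangon is UTC+6:30, so local arrival = 21:37 + 6:30 = 04:07 on Jan 26.
Layover = 08:02 − 04:07 = 3 hours 55 minutes.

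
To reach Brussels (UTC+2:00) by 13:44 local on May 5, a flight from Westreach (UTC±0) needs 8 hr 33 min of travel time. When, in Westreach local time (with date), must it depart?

03:11 on May 5

Target arrival in UTC: 13:44 − 2:00 = 11:44 on May 5.
Subtract 8 hours 33 minutes → departure 03:11 UTC on May 5.
Westreach is UTC+0, so departure is 03:11 on May 5.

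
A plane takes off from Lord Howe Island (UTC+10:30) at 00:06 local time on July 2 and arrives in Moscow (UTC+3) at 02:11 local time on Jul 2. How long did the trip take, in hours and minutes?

Departure in UTC: 00:06 − 10:30 = 13:36 on Jul 1.
Arrival in UTC: 02:11 − 3:00 = 23:11 on Jul 1.
Elapsed = 23:11 − 13:36 = 9 hours 35 minutes.

9 hours 35 minutes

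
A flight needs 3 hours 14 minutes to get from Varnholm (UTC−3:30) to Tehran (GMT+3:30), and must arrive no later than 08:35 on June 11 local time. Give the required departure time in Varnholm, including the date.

Target arrival in UTC: 08:35 − 3:30 = 05:05 on Jun 11.
Subtract 3 hours 14 minutes → departure 01:51 UTC on Jun 11.
Varnholm is UTC−3:30: 01:51 − 3:30 = 22:21 on Jun 10.

22:21 on Jun 10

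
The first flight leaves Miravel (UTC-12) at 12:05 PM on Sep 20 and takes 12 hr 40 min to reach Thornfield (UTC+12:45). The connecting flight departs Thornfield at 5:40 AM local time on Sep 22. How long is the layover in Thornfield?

4 hours 10 minutes

Convert departure to UTC: 12:05 PM + 12:00 = 12:05 AM UTC on Sep 21.
Add 12 hours 40 minutes flight time → 12:45 PM UTC.
Thornfield is UTC+12:45, so local arrival = 12:45 PM + 12:45 = 1:30 AM on Sep 22.
Layover = 5:40 AM − 1:30 AM = 4 hours 10 minutes.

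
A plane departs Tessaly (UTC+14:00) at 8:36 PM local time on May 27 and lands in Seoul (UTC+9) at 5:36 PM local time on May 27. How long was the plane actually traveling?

2 hours

Departure in UTC: 8:36 PM − 14:00 = 6:36 AM on May 27.
Arrival in UTC: 5:36 PM − 9:00 = 8:36 AM on May 27.
Elapsed = 8:36 AM − 6:36 AM = 2 hours.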